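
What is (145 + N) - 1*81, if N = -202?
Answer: -138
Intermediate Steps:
(145 + N) - 1*81 = (145 - 202) - 1*81 = -57 - 81 = -138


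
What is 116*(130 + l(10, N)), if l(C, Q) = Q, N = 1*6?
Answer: 15776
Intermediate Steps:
N = 6
116*(130 + l(10, N)) = 116*(130 + 6) = 116*136 = 15776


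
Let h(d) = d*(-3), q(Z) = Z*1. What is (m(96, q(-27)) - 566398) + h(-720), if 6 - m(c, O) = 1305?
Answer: -565537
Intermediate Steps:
q(Z) = Z
m(c, O) = -1299 (m(c, O) = 6 - 1*1305 = 6 - 1305 = -1299)
h(d) = -3*d
(m(96, q(-27)) - 566398) + h(-720) = (-1299 - 566398) - 3*(-720) = -567697 + 2160 = -565537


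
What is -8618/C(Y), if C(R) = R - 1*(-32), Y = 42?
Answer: -4309/37 ≈ -116.46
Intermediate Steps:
C(R) = 32 + R (C(R) = R + 32 = 32 + R)
-8618/C(Y) = -8618/(32 + 42) = -8618/74 = -8618*1/74 = -4309/37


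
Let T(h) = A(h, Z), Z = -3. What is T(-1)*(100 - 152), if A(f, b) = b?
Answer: 156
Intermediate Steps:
T(h) = -3
T(-1)*(100 - 152) = -3*(100 - 152) = -3*(-52) = 156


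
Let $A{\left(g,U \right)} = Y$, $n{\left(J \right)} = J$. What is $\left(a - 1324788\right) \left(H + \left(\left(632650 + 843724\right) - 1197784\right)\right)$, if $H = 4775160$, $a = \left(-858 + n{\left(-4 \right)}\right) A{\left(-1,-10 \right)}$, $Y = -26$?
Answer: $-6581882710000$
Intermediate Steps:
$A{\left(g,U \right)} = -26$
$a = 22412$ ($a = \left(-858 - 4\right) \left(-26\right) = \left(-862\right) \left(-26\right) = 22412$)
$\left(a - 1324788\right) \left(H + \left(\left(632650 + 843724\right) - 1197784\right)\right) = \left(22412 - 1324788\right) \left(4775160 + \left(\left(632650 + 843724\right) - 1197784\right)\right) = - 1302376 \left(4775160 + \left(1476374 - 1197784\right)\right) = - 1302376 \left(4775160 + 278590\right) = \left(-1302376\right) 5053750 = -6581882710000$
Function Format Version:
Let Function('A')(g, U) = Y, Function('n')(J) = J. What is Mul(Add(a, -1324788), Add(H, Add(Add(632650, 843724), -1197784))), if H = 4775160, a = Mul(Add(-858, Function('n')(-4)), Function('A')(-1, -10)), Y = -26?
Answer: -6581882710000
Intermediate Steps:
Function('A')(g, U) = -26
a = 22412 (a = Mul(Add(-858, -4), -26) = Mul(-862, -26) = 22412)
Mul(Add(a, -1324788), Add(H, Add(Add(632650, 843724), -1197784))) = Mul(Add(22412, -1324788), Add(4775160, Add(Add(632650, 843724), -1197784))) = Mul(-1302376, Add(4775160, Add(1476374, -1197784))) = Mul(-1302376, Add(4775160, 278590)) = Mul(-1302376, 5053750) = -6581882710000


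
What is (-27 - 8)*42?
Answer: -1470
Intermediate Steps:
(-27 - 8)*42 = -35*42 = -1470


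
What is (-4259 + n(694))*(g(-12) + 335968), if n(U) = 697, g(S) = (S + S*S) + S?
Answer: -1197145456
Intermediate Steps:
g(S) = S² + 2*S (g(S) = (S + S²) + S = S² + 2*S)
(-4259 + n(694))*(g(-12) + 335968) = (-4259 + 697)*(-12*(2 - 12) + 335968) = -3562*(-12*(-10) + 335968) = -3562*(120 + 335968) = -3562*336088 = -1197145456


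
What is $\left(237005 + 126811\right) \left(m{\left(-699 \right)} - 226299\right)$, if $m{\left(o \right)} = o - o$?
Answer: $-82331196984$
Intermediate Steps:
$m{\left(o \right)} = 0$
$\left(237005 + 126811\right) \left(m{\left(-699 \right)} - 226299\right) = \left(237005 + 126811\right) \left(0 - 226299\right) = 363816 \left(-226299\right) = -82331196984$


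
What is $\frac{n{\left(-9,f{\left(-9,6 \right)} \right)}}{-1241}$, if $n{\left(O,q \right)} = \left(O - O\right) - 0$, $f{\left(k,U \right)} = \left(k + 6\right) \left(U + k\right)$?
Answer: $0$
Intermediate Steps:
$f{\left(k,U \right)} = \left(6 + k\right) \left(U + k\right)$
$n{\left(O,q \right)} = 0$ ($n{\left(O,q \right)} = 0 + 0 = 0$)
$\frac{n{\left(-9,f{\left(-9,6 \right)} \right)}}{-1241} = \frac{0}{-1241} = 0 \left(- \frac{1}{1241}\right) = 0$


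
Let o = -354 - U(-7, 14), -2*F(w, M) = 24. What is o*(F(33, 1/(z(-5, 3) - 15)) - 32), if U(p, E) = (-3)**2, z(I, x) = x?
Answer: 15972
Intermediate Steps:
U(p, E) = 9
F(w, M) = -12 (F(w, M) = -1/2*24 = -12)
o = -363 (o = -354 - 1*9 = -354 - 9 = -363)
o*(F(33, 1/(z(-5, 3) - 15)) - 32) = -363*(-12 - 32) = -363*(-44) = 15972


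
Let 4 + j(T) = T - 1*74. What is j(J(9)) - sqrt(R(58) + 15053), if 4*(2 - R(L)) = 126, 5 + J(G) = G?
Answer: -74 - sqrt(60094)/2 ≈ -196.57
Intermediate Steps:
J(G) = -5 + G
R(L) = -59/2 (R(L) = 2 - 1/4*126 = 2 - 63/2 = -59/2)
j(T) = -78 + T (j(T) = -4 + (T - 1*74) = -4 + (T - 74) = -4 + (-74 + T) = -78 + T)
j(J(9)) - sqrt(R(58) + 15053) = (-78 + (-5 + 9)) - sqrt(-59/2 + 15053) = (-78 + 4) - sqrt(30047/2) = -74 - sqrt(60094)/2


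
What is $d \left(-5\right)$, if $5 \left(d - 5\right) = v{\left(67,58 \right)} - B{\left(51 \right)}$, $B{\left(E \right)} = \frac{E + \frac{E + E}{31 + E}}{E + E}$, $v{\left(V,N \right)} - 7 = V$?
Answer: $- \frac{4038}{41} \approx -98.488$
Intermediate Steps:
$v{\left(V,N \right)} = 7 + V$
$B{\left(E \right)} = \frac{E + \frac{2 E}{31 + E}}{2 E}$
$d = \frac{4038}{205}$ ($d = 5 + \frac{\left(7 + 67\right) - \frac{33 + 51}{2 \left(31 + 51\right)}}{5} = 5 + \frac{74 - \frac{1}{2} \cdot \frac{1}{82} \cdot 84}{5} = 5 + \frac{74 - \frac{21}{41}}{5} = 5 + \frac{1}{5} \cdot \frac{3013}{41} = 5 + \frac{3013}{205} = \frac{4038}{205} \approx 19.698$)
$d \left(-5\right) = \frac{4038}{205} \left(-5\right) = - \frac{4038}{41}$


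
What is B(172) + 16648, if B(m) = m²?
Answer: 46232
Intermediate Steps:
B(172) + 16648 = 172² + 16648 = 29584 + 16648 = 46232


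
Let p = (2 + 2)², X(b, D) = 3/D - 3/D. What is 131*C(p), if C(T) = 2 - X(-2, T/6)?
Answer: 262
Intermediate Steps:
X(b, D) = 0
p = 16 (p = 4² = 16)
C(T) = 2 (C(T) = 2 - 1*0 = 2 + 0 = 2)
131*C(p) = 131*2 = 262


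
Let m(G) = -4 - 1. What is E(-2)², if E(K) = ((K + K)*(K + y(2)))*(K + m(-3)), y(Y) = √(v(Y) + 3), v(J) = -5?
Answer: 1568 - 3136*I*√2 ≈ 1568.0 - 4435.0*I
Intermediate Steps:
m(G) = -5
y(Y) = I*√2 (y(Y) = √(-5 + 3) = √(-2) = I*√2)
E(K) = 2*K*(-5 + K)*(K + I*√2) (E(K) = ((K + K)*(K + I*√2))*(K - 5) = ((2*K)*(K + I*√2))*(-5 + K) = (2*K*(K + I*√2))*(-5 + K) = 2*K*(-5 + K)*(K + I*√2))
E(-2)² = (2*(-2)*((-2)² - 5*(-2) - 5*I*√2 + I*(-2)*√2))² = (2*(-2)*(4 + 10 - 5*I*√2 - 2*I*√2))² = (2*(-2)*(14 - 7*I*√2))² = (-56 + 28*I*√2)²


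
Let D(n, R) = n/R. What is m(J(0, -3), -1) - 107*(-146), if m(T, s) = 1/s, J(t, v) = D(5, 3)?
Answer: 15621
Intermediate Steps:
J(t, v) = 5/3
m(J(0, -3), -1) - 107*(-146) = 1/(-1) - 107*(-146) = -1 + 15622 = 15621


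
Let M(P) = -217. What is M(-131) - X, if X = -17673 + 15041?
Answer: 2415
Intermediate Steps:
X = -2632
M(-131) - X = -217 - 1*(-2632) = -217 + 2632 = 2415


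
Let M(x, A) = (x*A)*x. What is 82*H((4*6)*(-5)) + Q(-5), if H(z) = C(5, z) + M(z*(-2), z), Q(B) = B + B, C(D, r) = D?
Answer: -566783600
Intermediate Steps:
M(x, A) = A*x² (M(x, A) = (A*x)*x = A*x²)
Q(B) = 2*B
H(z) = 5 + 4*z³ (H(z) = 5 + z*(z*(-2))² = 5 + z*(-2*z)² = 5 + z*(4*z²) = 5 + 4*z³)
82*H((4*6)*(-5)) + Q(-5) = 82*(5 + 4*((4*6)*(-5))³) + 2*(-5) = 82*(5 + 4*(24*(-5))³) - 10 = 82*(5 + 4*(-120)³) - 10 = 82*(5 + 4*(-1728000)) - 10 = 82*(5 - 6912000) - 10 = 82*(-6911995) - 10 = -566783590 - 10 = -566783600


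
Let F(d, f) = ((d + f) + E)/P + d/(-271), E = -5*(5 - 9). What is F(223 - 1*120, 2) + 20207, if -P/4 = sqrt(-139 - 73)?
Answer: 5475994/271 + 125*I*sqrt(53)/424 ≈ 20207.0 + 2.1463*I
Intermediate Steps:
E = 20 (E = -5*(-4) = 20)
P = -8*I*sqrt(53) (P = -4*sqrt(-139 - 73) = -8*I*sqrt(53) ≈ -58.241*I)
F(d, f) = -d/271 + I*sqrt(53)*(20 + d + f)/424 (F(d, f) = ((d + f) + 20)/((-8*I*sqrt(53))) + d/(-271) = (20 + d + f)*(I*sqrt(53)/424) + d*(-1/271) = I*sqrt(53)*(20 + d + f)/424 - d/271 = -d/271 + I*sqrt(53)*(20 + d + f)/424)
F(223 - 1*120, 2) + 20207 = I*sqrt(53)*(5420 + 271*(223 - 1*120) + 271*2 + 8*I*(223 - 1*120)*sqrt(53))/114904 + 20207 = I*sqrt(53)*(5420 + 271*(223 - 120) + 542 + 8*I*(223 - 120)*sqrt(53))/114904 + 20207 = I*sqrt(53)*(5420 + 271*103 + 542 + 8*I*103*sqrt(53))/114904 + 20207 = I*sqrt(53)*(5420 + 27913 + 542 + 824*I*sqrt(53))/114904 + 20207 = I*sqrt(53)*(33875 + 824*I*sqrt(53))/114904 + 20207 = 20207 + I*sqrt(53)*(33875 + 824*I*sqrt(53))/114904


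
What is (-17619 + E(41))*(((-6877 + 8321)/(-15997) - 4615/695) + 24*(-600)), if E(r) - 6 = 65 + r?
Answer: 560829062000529/2223583 ≈ 2.5222e+8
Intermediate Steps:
E(r) = 71 + r (E(r) = 6 + (65 + r) = 71 + r)
(-17619 + E(41))*(((-6877 + 8321)/(-15997) - 4615/695) + 24*(-600)) = (-17619 + (71 + 41))*(((-6877 + 8321)/(-15997) - 4615/695) + 24*(-600)) = (-17619 + 112)*((1444*(-1/15997) - 4615*1/695) - 14400) = -17507*((-1444/15997 - 923/139) - 14400) = -17507*(-14965947/2223583 - 14400) = -17507*(-32034561147/2223583) = 560829062000529/2223583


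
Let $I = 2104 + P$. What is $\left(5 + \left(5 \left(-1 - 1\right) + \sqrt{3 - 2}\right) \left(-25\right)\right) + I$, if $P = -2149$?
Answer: $185$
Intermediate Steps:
$I = -45$ ($I = 2104 - 2149 = -45$)
$\left(5 + \left(5 \left(-1 - 1\right) + \sqrt{3 - 2}\right) \left(-25\right)\right) + I = \left(5 + \left(5 \left(-1 - 1\right) + \sqrt{3 - 2}\right) \left(-25\right)\right) - 45 = \left(5 + \left(5 \left(-1 - 1\right) + \sqrt{1}\right) \left(-25\right)\right) - 45 = \left(5 + \left(5 \left(-2\right) + 1\right) \left(-25\right)\right) - 45 = \left(5 + \left(-10 + 1\right) \left(-25\right)\right) - 45 = \left(5 - -225\right) - 45 = \left(5 + 225\right) - 45 = 230 - 45 = 185$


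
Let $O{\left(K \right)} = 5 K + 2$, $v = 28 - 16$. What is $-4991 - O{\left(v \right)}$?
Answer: $-5053$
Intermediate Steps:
$v = 12$
$O{\left(K \right)} = 2 + 5 K$
$-4991 - O{\left(v \right)} = -4991 - \left(2 + 5 \cdot 12\right) = -4991 - \left(2 + 60\right) = -4991 - 62 = -5053$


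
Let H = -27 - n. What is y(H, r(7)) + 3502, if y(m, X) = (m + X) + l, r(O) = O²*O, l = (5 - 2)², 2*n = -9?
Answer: 7663/2 ≈ 3831.5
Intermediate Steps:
n = -9/2 (n = (½)*(-9) = -9/2 ≈ -4.5000)
l = 9 (l = 3² = 9)
H = -45/2 (H = -27 - 1*(-9/2) = -27 + 9/2 = -45/2 ≈ -22.500)
r(O) = O³
y(m, X) = 9 + X + m (y(m, X) = (m + X) + 9 = (X + m) + 9 = 9 + X + m)
y(H, r(7)) + 3502 = (9 + 7³ - 45/2) + 3502 = (9 + 343 - 45/2) + 3502 = 659/2 + 3502 = 7663/2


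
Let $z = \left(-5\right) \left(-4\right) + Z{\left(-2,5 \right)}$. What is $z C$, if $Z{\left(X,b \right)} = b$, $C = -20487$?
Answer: $-512175$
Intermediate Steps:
$z = 25$ ($z = \left(-5\right) \left(-4\right) + 5 = 20 + 5 = 25$)
$z C = 25 \left(-20487\right) = -512175$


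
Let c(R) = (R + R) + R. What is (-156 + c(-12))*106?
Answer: -20352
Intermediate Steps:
c(R) = 3*R (c(R) = 2*R + R = 3*R)
(-156 + c(-12))*106 = (-156 + 3*(-12))*106 = (-156 - 36)*106 = -192*106 = -20352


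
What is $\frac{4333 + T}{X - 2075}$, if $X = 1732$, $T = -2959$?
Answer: $- \frac{1374}{343} \approx -4.0058$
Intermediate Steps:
$\frac{4333 + T}{X - 2075} = \frac{4333 - 2959}{1732 - 2075} = \frac{1374}{-343} = 1374 \left(- \frac{1}{343}\right) = - \frac{1374}{343}$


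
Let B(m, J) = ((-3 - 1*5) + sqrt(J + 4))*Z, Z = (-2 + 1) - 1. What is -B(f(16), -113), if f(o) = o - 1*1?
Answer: -16 + 2*I*sqrt(109) ≈ -16.0 + 20.881*I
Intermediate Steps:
f(o) = -1 + o (f(o) = o - 1 = -1 + o)
Z = -2 (Z = -1 - 1 = -2)
B(m, J) = 16 - 2*sqrt(4 + J) (B(m, J) = ((-3 - 1*5) + sqrt(J + 4))*(-2) = ((-3 - 5) + sqrt(4 + J))*(-2) = (-8 + sqrt(4 + J))*(-2) = 16 - 2*sqrt(4 + J))
-B(f(16), -113) = -(16 - 2*sqrt(4 - 113)) = -(16 - 2*I*sqrt(109)) = -16 + 2*I*sqrt(109)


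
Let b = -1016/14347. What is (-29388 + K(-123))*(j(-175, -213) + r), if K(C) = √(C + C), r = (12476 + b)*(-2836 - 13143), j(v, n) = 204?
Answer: 84052993024911168/14347 - 2860112733936*I*√246/14347 ≈ 5.8586e+12 - 3.1267e+9*I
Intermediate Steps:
b = -1016/14347 (b = -1016*1/14347 = -1016/14347 ≈ -0.070816)
r = -2860115660724/14347 (r = (12476 - 1016/14347)*(-2836 - 13143) = (178992156/14347)*(-15979) = -2860115660724/14347 ≈ -1.9935e+8)
K(C) = √2*√C (K(C) = √(2*C) = √2*√C)
(-29388 + K(-123))*(j(-175, -213) + r) = (-29388 + √2*√(-123))*(204 - 2860115660724/14347) = (-29388 + √2*(I*√123))*(-2860112733936/14347) = (-29388 + I*√246)*(-2860112733936/14347) = 84052993024911168/14347 - 2860112733936*I*√246/14347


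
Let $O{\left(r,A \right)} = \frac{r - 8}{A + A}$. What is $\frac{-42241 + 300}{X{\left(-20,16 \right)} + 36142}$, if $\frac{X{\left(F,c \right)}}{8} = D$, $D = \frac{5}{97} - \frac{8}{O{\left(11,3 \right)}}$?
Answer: $- \frac{4068277}{3493398} \approx -1.1646$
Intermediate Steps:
$O{\left(r,A \right)} = \frac{-8 + r}{2 A}$
$D = - \frac{1547}{97}$ ($D = \frac{5}{97} - \frac{8}{\frac{1}{2} \cdot \frac{1}{3} \left(-8 + 11\right)} = 5 \cdot \frac{1}{97} - \frac{8}{\frac{1}{2} \cdot \frac{1}{3} \cdot 3} = \frac{5}{97} - 8 \frac{1}{\frac{1}{2}} = \frac{5}{97} - 16 = - \frac{1547}{97} \approx -15.948$)
$X{\left(F,c \right)} = - \frac{12376}{97}$ ($X{\left(F,c \right)} = 8 \left(- \frac{1547}{97}\right) = - \frac{12376}{97}$)
$\frac{-42241 + 300}{X{\left(-20,16 \right)} + 36142} = \frac{-42241 + 300}{- \frac{12376}{97} + 36142} = - \frac{41941}{\frac{3493398}{97}} = \left(-41941\right) \frac{97}{3493398} = - \frac{4068277}{3493398}$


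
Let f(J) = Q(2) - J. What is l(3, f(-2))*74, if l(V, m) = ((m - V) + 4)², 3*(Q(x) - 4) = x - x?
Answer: 3626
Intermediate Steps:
Q(x) = 4 (Q(x) = 4 + (x - x)/3 = 4 + (⅓)*0 = 4 + 0 = 4)
f(J) = 4 - J
l(V, m) = (4 + m - V)²
l(3, f(-2))*74 = (4 + (4 - 1*(-2)) - 1*3)²*74 = (4 + (4 + 2) - 3)²*74 = (4 + 6 - 3)²*74 = 7²*74 = 49*74 = 3626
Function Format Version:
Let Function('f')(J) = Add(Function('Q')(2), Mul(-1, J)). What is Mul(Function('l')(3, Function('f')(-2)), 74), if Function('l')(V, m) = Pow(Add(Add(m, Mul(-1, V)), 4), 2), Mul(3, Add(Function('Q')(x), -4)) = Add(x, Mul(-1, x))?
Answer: 3626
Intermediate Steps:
Function('Q')(x) = 4 (Function('Q')(x) = Add(4, Mul(Rational(1, 3), Add(x, Mul(-1, x)))) = Add(4, Mul(Rational(1, 3), 0)) = Add(4, 0) = 4)
Function('f')(J) = Add(4, Mul(-1, J))
Function('l')(V, m) = Pow(Add(4, m, Mul(-1, V)), 2)
Mul(Function('l')(3, Function('f')(-2)), 74) = Mul(Pow(Add(4, Add(4, Mul(-1, -2)), Mul(-1, 3)), 2), 74) = Mul(Pow(Add(4, Add(4, 2), -3), 2), 74) = Mul(Pow(Add(4, 6, -3), 2), 74) = Mul(Pow(7, 2), 74) = Mul(49, 74) = 3626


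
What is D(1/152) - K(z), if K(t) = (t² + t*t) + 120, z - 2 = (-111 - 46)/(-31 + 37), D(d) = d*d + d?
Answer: -267831743/207936 ≈ -1288.0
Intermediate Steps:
D(d) = d + d² (D(d) = d² + d = d + d²)
z = -145/6 (z = 2 + (-111 - 46)/(-31 + 37) = 2 - 157/6 = -145/6 ≈ -24.167)
K(t) = 120 + 2*t² (K(t) = (t² + t²) + 120 = 2*t² + 120 = 120 + 2*t²)
D(1/152) - K(z) = (1 + 1/152)/152 - (120 + 2*(-145/6)²) = (1 + 1/152)/152 - (120 + 2*(21025/36)) = (1/152)*(153/152) - (120 + 21025/18) = 153/23104 - 1*23185/18 = 153/23104 - 23185/18 = -267831743/207936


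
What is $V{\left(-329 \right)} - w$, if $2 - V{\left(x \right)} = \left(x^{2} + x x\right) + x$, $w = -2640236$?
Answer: $2424085$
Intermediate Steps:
$V{\left(x \right)} = 2 - x - 2 x^{2}$ ($V{\left(x \right)} = 2 - \left(\left(x^{2} + x x\right) + x\right) = 2 - \left(\left(x^{2} + x^{2}\right) + x\right) = 2 - \left(2 x^{2} + x\right) = 2 - \left(x + 2 x^{2}\right) = 2 - x - 2 x^{2}$)
$V{\left(-329 \right)} - w = \left(2 - -329 - 2 \left(-329\right)^{2}\right) - -2640236 = \left(2 + 329 - 216482\right) + 2640236 = -216151 + 2640236 = 2424085$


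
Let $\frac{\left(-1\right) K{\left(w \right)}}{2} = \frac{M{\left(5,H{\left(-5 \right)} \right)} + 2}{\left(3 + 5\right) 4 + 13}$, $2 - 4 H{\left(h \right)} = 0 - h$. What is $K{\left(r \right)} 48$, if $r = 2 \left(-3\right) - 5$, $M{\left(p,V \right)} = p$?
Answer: $- \frac{224}{15} \approx -14.933$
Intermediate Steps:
$H{\left(h \right)} = \frac{1}{2} + \frac{h}{4}$ ($H{\left(h \right)} = \frac{1}{2} - \frac{0 - h}{4} = \frac{1}{2} - \frac{\left(-1\right) h}{4} = \frac{1}{2} + \frac{h}{4}$)
$r = -11$ ($r = -6 - 5 = -11$)
$K{\left(w \right)} = - \frac{14}{45}$ ($K{\left(w \right)} = - 2 \frac{5 + 2}{\left(3 + 5\right) 4 + 13} = - 2 \frac{7}{8 \cdot 4 + 13} = - 2 \frac{7}{32 + 13} = - 2 \cdot \frac{7}{45} = - 2 \cdot 7 \cdot \frac{1}{45} = \left(-2\right) \frac{7}{45} = - \frac{14}{45}$)
$K{\left(r \right)} 48 = \left(- \frac{14}{45}\right) 48 = - \frac{224}{15}$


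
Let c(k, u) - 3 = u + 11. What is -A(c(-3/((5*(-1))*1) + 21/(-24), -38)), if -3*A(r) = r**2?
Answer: 192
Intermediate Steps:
c(k, u) = 14 + u (c(k, u) = 3 + (u + 11) = 3 + (11 + u) = 14 + u)
A(r) = -r**2/3
-A(c(-3/((5*(-1))*1) + 21/(-24), -38)) = -(-1)*(14 - 38)**2/3 = -(-1)*(-24)**2/3 = -(-1)*576/3 = -1*(-192) = 192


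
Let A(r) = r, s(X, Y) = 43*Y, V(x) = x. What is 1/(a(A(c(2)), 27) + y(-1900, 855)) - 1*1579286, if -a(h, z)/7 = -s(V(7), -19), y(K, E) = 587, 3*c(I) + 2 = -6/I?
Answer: -8104895753/5132 ≈ -1.5793e+6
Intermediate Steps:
c(I) = -⅔ - 2/I (c(I) = -⅔ + (-6/I)/3 = -⅔ - 2/I)
a(h, z) = -5719 (a(h, z) = -(-7)*43*(-19) = -(-7)*(-817) = -7*817 = -5719)
1/(a(A(c(2)), 27) + y(-1900, 855)) - 1*1579286 = 1/(-5719 + 587) - 1*1579286 = 1/(-5132) - 1579286 = -1/5132 - 1579286 = -8104895753/5132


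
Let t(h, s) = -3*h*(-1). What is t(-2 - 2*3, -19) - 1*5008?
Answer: -5032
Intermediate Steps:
t(h, s) = 3*h
t(-2 - 2*3, -19) - 1*5008 = 3*(-2 - 2*3) - 1*5008 = 3*(-2 - 6) - 5008 = 3*(-8) - 5008 = -24 - 5008 = -5032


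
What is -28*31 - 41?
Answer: -909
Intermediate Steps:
-28*31 - 41 = -868 - 41 = -909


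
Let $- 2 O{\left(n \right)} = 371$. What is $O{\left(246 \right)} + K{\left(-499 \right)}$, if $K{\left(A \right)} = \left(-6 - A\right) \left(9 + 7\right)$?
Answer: $\frac{15405}{2} \approx 7702.5$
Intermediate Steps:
$O{\left(n \right)} = - \frac{371}{2}$ ($O{\left(n \right)} = \left(- \frac{1}{2}\right) 371 = - \frac{371}{2}$)
$K{\left(A \right)} = -96 - 16 A$ ($K{\left(A \right)} = \left(-6 - A\right) 16 = -96 - 16 A$)
$O{\left(246 \right)} + K{\left(-499 \right)} = - \frac{371}{2} - -7888 = - \frac{371}{2} + \left(-96 + 7984\right) = - \frac{371}{2} + 7888 = \frac{15405}{2}$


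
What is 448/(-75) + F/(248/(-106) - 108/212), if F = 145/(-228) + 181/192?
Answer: -83742643/13771200 ≈ -6.0810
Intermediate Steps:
F = 373/1216 (F = 145*(-1/228) + 181*(1/192) = -145/228 + 181/192 = 373/1216 ≈ 0.30674)
448/(-75) + F/(248/(-106) - 108/212) = 448/(-75) + 373/(1216*(248/(-106) - 108/212)) = 448*(-1/75) + 373/(1216*(248*(-1/106) - 108*1/212)) = -448/75 + 373/(1216*(-124/53 - 27/53)) = -448/75 + 373/(1216*(-151/53)) = -448/75 + (373/1216)*(-53/151) = -448/75 - 19769/183616 = -83742643/13771200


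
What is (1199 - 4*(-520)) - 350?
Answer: 2929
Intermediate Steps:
(1199 - 4*(-520)) - 350 = (1199 + 2080) - 350 = 3279 - 350 = 2929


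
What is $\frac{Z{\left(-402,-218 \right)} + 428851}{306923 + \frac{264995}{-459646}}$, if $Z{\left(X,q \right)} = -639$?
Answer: $\frac{196825932952}{141075664263} \approx 1.3952$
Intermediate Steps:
$\frac{Z{\left(-402,-218 \right)} + 428851}{306923 + \frac{264995}{-459646}} = \frac{-639 + 428851}{306923 + \frac{264995}{-459646}} = \frac{428212}{306923 + 264995 \left(- \frac{1}{459646}\right)} = \frac{428212}{306923 - \frac{264995}{459646}} = \frac{428212}{\frac{141075664263}{459646}} = 428212 \cdot \frac{459646}{141075664263} = \frac{196825932952}{141075664263}$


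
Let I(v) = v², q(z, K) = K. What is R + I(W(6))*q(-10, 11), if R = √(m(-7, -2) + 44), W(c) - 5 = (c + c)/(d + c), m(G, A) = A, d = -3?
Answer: 891 + √42 ≈ 897.48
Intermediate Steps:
W(c) = 5 + 2*c/(-3 + c) (W(c) = 5 + (c + c)/(-3 + c) = 5 + (2*c)/(-3 + c) = 5 + 2*c/(-3 + c))
R = √42 (R = √(-2 + 44) = √42 ≈ 6.4807)
R + I(W(6))*q(-10, 11) = √42 + ((-15 + 7*6)/(-3 + 6))²*11 = √42 + ((-15 + 42)/3)²*11 = √42 + ((⅓)*27)²*11 = √42 + 9²*11 = √42 + 81*11 = √42 + 891 = 891 + √42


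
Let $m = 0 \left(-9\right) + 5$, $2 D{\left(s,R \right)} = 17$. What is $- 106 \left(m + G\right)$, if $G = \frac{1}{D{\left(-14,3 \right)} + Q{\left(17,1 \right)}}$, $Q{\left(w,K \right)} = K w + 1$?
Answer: $-534$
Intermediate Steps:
$D{\left(s,R \right)} = \frac{17}{2}$ ($D{\left(s,R \right)} = \frac{1}{2} \cdot 17 = \frac{17}{2}$)
$m = 5$ ($m = 0 + 5 = 5$)
$Q{\left(w,K \right)} = 1 + K w$
$G = \frac{2}{53}$ ($G = \frac{1}{\frac{17}{2} + \left(1 + 1 \cdot 17\right)} = \frac{1}{\frac{17}{2} + \left(1 + 17\right)} = \frac{1}{\frac{17}{2} + 18} = \frac{1}{\frac{53}{2}} = \frac{2}{53} \approx 0.037736$)
$- 106 \left(m + G\right) = - 106 \left(5 + \frac{2}{53}\right) = \left(-106\right) \frac{267}{53} = -534$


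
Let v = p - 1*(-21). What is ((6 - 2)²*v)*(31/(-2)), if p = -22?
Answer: 248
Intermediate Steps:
v = -1 (v = -22 - 1*(-21) = -22 + 21 = -1)
((6 - 2)²*v)*(31/(-2)) = ((6 - 2)²*(-1))*(31/(-2)) = (4²*(-1))*(31*(-½)) = (16*(-1))*(-31/2) = -16*(-31/2) = 248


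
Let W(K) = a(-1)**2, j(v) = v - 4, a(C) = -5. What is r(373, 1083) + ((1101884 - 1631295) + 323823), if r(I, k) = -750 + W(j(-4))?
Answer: -206313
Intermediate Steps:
j(v) = -4 + v
W(K) = 25 (W(K) = (-5)**2 = 25)
r(I, k) = -725 (r(I, k) = -750 + 25 = -725)
r(373, 1083) + ((1101884 - 1631295) + 323823) = -725 + ((1101884 - 1631295) + 323823) = -725 + (-529411 + 323823) = -725 - 205588 = -206313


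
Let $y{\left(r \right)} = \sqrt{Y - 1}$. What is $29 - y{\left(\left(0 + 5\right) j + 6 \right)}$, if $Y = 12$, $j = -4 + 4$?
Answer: $29 - \sqrt{11} \approx 25.683$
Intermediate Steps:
$j = 0$
$y{\left(r \right)} = \sqrt{11}$ ($y{\left(r \right)} = \sqrt{12 - 1} = \sqrt{11}$)
$29 - y{\left(\left(0 + 5\right) j + 6 \right)} = 29 - \sqrt{11}$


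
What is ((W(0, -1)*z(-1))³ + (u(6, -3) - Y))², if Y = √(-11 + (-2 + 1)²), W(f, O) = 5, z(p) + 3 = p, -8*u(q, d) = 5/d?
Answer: 36862074265/576 + 191995*I*√10/12 ≈ 6.3997e+7 + 50595.0*I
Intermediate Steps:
u(q, d) = -5/(8*d)
z(p) = -3 + p
Y = I*√10 (Y = √(-11 + (-1)²) = √(-11 + 1) = √(-10) = I*√10 ≈ 3.1623*I)
((W(0, -1)*z(-1))³ + (u(6, -3) - Y))² = ((5*(-3 - 1))³ + (-5/8/(-3) - I*√10))² = ((5*(-4))³ + (-5/8*(-⅓) - I*√10))² = ((-20)³ + (5/24 - I*√10))² = (-8000 + (5/24 - I*√10))² = (-191995/24 - I*√10)²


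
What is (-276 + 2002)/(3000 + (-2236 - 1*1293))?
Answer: -1726/529 ≈ -3.2628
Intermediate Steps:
(-276 + 2002)/(3000 + (-2236 - 1*1293)) = 1726/(3000 + (-2236 - 1293)) = 1726/(3000 - 3529) = 1726/(-529) = 1726*(-1/529) = -1726/529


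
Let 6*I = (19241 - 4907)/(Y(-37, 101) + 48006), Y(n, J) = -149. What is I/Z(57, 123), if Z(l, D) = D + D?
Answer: 2389/11772822 ≈ 0.00020292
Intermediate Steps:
Z(l, D) = 2*D
I = 2389/47857 (I = ((19241 - 4907)/(-149 + 48006))/6 = (14334/47857)/6 = (14334*(1/47857))/6 = (⅙)*(14334/47857) = 2389/47857 ≈ 0.049920)
I/Z(57, 123) = 2389/(47857*((2*123))) = (2389/47857)/246 = (2389/47857)*(1/246) = 2389/11772822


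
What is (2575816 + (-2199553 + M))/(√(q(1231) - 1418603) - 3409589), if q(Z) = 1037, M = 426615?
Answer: -2737483997142/11625298566487 - 802878*I*√1417566/11625298566487 ≈ -0.23548 - 8.2228e-5*I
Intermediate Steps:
(2575816 + (-2199553 + M))/(√(q(1231) - 1418603) - 3409589) = (2575816 + (-2199553 + 426615))/(√(1037 - 1418603) - 3409589) = (2575816 - 1772938)/(√(-1417566) - 3409589) = 802878/(I*√1417566 - 3409589) = 802878/(-3409589 + I*√1417566)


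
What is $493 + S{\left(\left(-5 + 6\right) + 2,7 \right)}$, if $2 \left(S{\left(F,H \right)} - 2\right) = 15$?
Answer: $\frac{1005}{2} \approx 502.5$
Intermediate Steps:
$S{\left(F,H \right)} = \frac{19}{2}$ ($S{\left(F,H \right)} = 2 + \frac{1}{2} \cdot 15 = 2 + \frac{15}{2} = \frac{19}{2}$)
$493 + S{\left(\left(-5 + 6\right) + 2,7 \right)} = 493 + \frac{19}{2} = \frac{1005}{2}$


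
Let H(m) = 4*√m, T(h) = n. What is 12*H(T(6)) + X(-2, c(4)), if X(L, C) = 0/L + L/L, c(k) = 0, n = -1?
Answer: 1 + 48*I ≈ 1.0 + 48.0*I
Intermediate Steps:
T(h) = -1
X(L, C) = 1 (X(L, C) = 0 + 1 = 1)
12*H(T(6)) + X(-2, c(4)) = 12*(4*√(-1)) + 1 = 12*(4*I) + 1 = 48*I + 1 = 1 + 48*I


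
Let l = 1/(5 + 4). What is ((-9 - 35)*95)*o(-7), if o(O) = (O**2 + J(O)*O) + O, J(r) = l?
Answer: -1550780/9 ≈ -1.7231e+5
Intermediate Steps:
l = 1/9 ≈ 0.11111
J(r) = 1/9
o(O) = O**2 + 10*O/9 (o(O) = (O**2 + O/9) + O = O**2 + 10*O/9)
((-9 - 35)*95)*o(-7) = ((-9 - 35)*95)*((1/9)*(-7)*(10 + 9*(-7))) = (-44*95)*((1/9)*(-7)*(10 - 63)) = -4180*(-7)*(-53)/9 = -4180*371/9 = -1550780/9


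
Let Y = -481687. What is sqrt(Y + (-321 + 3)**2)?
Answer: I*sqrt(380563) ≈ 616.9*I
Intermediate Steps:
sqrt(Y + (-321 + 3)**2) = sqrt(-481687 + (-321 + 3)**2) = sqrt(-481687 + (-318)**2) = sqrt(-481687 + 101124) = sqrt(-380563) = I*sqrt(380563)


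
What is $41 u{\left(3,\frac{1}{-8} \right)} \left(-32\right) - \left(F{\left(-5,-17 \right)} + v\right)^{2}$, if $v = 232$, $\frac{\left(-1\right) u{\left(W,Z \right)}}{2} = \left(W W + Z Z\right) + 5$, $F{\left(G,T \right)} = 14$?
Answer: $-23739$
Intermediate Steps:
$u{\left(W,Z \right)} = -10 - 2 W^{2} - 2 Z^{2}$ ($u{\left(W,Z \right)} = - 2 \left(\left(W W + Z Z\right) + 5\right) = - 2 \left(\left(W^{2} + Z^{2}\right) + 5\right) = - 2 \left(5 + W^{2} + Z^{2}\right) = -10 - 2 W^{2} - 2 Z^{2}$)
$41 u{\left(3,\frac{1}{-8} \right)} \left(-32\right) - \left(F{\left(-5,-17 \right)} + v\right)^{2} = 41 \left(-10 - 2 \cdot 3^{2} - 2 \left(\frac{1}{-8}\right)^{2}\right) \left(-32\right) - \left(14 + 232\right)^{2} = 41 \left(-10 - 18 - 2 \left(- \frac{1}{8}\right)^{2}\right) \left(-32\right) - 246^{2} = 41 \left(-10 - 18 - \frac{1}{32}\right) \left(-32\right) - 60516 = 41 \left(- \frac{897}{32}\right) \left(-32\right) - 60516 = \left(- \frac{36777}{32}\right) \left(-32\right) - 60516 = 36777 - 60516 = -23739$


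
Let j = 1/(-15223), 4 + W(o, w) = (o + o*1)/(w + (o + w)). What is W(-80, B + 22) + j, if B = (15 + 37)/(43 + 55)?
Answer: 943719/1628861 ≈ 0.57937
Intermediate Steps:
B = 26/49 (B = 52/98 = 52*(1/98) = 26/49 ≈ 0.53061)
W(o, w) = -4 + 2*o/(o + 2*w) (W(o, w) = -4 + (o + o*1)/(w + (o + w)) = -4 + (o + o)/(o + 2*w) = -4 + (2*o)/(o + 2*w) = -4 + 2*o/(o + 2*w))
j = -1/15223 ≈ -6.5690e-5
W(-80, B + 22) + j = 2*(-1*(-80) - 4*(26/49 + 22))/(-80 + 2*(26/49 + 22)) - 1/15223 = 2*(80 - 4*1104/49)/(-80 + 2*(1104/49)) - 1/15223 = 2*(80 - 4416/49)/(-80 + 2208/49) - 1/15223 = 2*(-496/49)/(-1712/49) - 1/15223 = 2*(-49/1712)*(-496/49) - 1/15223 = 62/107 - 1/15223 = 943719/1628861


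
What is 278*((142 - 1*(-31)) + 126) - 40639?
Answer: 42483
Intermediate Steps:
278*((142 - 1*(-31)) + 126) - 40639 = 278*((142 + 31) + 126) - 40639 = 278*(173 + 126) - 40639 = 278*299 - 40639 = 83122 - 40639 = 42483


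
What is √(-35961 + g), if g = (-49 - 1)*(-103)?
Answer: I*√30811 ≈ 175.53*I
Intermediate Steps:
g = 5150 (g = -50*(-103) = 5150)
√(-35961 + g) = √(-35961 + 5150) = √(-30811) = I*√30811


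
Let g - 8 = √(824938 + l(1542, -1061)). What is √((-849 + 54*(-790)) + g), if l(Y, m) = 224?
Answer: √(-43501 + √825162) ≈ 206.38*I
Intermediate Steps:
g = 8 + √825162 (g = 8 + √(824938 + 224) = 8 + √825162 ≈ 916.38)
√((-849 + 54*(-790)) + g) = √((-849 + 54*(-790)) + (8 + √825162)) = √((-849 - 42660) + (8 + √825162)) = √(-43509 + (8 + √825162)) = √(-43501 + √825162)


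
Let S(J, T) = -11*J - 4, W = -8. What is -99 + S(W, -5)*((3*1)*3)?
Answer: 657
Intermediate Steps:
S(J, T) = -4 - 11*J
-99 + S(W, -5)*((3*1)*3) = -99 + (-4 - 11*(-8))*((3*1)*3) = -99 + (-4 + 88)*(3*3) = -99 + 84*9 = -99 + 756 = 657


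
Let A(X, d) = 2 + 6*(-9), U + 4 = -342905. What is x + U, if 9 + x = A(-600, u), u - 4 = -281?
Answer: -342970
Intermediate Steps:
U = -342909 (U = -4 - 342905 = -342909)
u = -277 (u = 4 - 281 = -277)
A(X, d) = -52 (A(X, d) = 2 - 54 = -52)
x = -61 (x = -9 - 52 = -61)
x + U = -61 - 342909 = -342970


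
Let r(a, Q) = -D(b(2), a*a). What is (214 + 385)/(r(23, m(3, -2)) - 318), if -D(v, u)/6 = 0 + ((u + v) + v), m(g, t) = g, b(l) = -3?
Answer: 599/2820 ≈ 0.21241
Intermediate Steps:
D(v, u) = -12*v - 6*u (D(v, u) = -6*(0 + ((u + v) + v)) = -6*(0 + (u + 2*v)) = -6*(u + 2*v) = -12*v - 6*u)
r(a, Q) = -36 + 6*a² (r(a, Q) = -(-12*(-3) - 6*a*a) = -(36 - 6*a²) = -36 + 6*a²)
(214 + 385)/(r(23, m(3, -2)) - 318) = (214 + 385)/((-36 + 6*23²) - 318) = 599/((-36 + 6*529) - 318) = 599/((-36 + 3174) - 318) = 599/(3138 - 318) = 599/2820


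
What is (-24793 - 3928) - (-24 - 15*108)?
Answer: -27077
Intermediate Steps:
(-24793 - 3928) - (-24 - 15*108) = -28721 - (-24 - 1620) = -28721 - 1*(-1644) = -28721 + 1644 = -27077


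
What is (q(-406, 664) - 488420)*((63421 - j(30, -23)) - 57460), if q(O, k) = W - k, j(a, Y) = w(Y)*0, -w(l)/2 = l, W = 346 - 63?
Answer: -2913742761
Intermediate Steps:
W = 283
w(l) = -2*l
j(a, Y) = 0 (j(a, Y) = -2*Y*0 = 0)
q(O, k) = 283 - k
(q(-406, 664) - 488420)*((63421 - j(30, -23)) - 57460) = ((283 - 1*664) - 488420)*((63421 - 1*0) - 57460) = ((283 - 664) - 488420)*((63421 + 0) - 57460) = (-381 - 488420)*(63421 - 57460) = -488801*5961 = -2913742761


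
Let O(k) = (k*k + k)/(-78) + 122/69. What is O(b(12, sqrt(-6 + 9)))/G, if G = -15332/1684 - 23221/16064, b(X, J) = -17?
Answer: 3476153216/21333456547 ≈ 0.16294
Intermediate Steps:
G = -71349353/6762944 (G = -15332*1/1684 - 23221*1/16064 = -3833/421 - 23221/16064 = -71349353/6762944 ≈ -10.550)
O(k) = 122/69 - k/78 - k**2/78 (O(k) = (k**2 + k)*(-1/78) + 122*(1/69) = (k + k**2)*(-1/78) + 122/69 = (-k/78 - k**2/78) + 122/69 = 122/69 - k/78 - k**2/78)
O(b(12, sqrt(-6 + 9)))/G = (122/69 - 1/78*(-17) - 1/78*(-17)**2)/(-71349353/6762944) = (122/69 + 17/78 - 1/78*289)*(-6762944/71349353) = (122/69 + 17/78 - 289/78)*(-6762944/71349353) = -514/299*(-6762944/71349353) = 3476153216/21333456547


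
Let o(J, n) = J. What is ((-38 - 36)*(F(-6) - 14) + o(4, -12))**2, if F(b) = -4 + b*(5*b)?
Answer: 143616256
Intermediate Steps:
F(b) = -4 + 5*b**2
((-38 - 36)*(F(-6) - 14) + o(4, -12))**2 = ((-38 - 36)*((-4 + 5*(-6)**2) - 14) + 4)**2 = (-74*((-4 + 5*36) - 14) + 4)**2 = (-74*((-4 + 180) - 14) + 4)**2 = (-74*(176 - 14) + 4)**2 = (-74*162 + 4)**2 = (-11988 + 4)**2 = (-11984)**2 = 143616256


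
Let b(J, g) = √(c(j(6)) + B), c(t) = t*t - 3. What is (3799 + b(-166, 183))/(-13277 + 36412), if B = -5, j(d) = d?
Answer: 3799/23135 + 2*√7/23135 ≈ 0.16444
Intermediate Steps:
c(t) = -3 + t² (c(t) = t² - 3 = -3 + t²)
b(J, g) = 2*√7 (b(J, g) = √((-3 + 6²) - 5) = √((-3 + 36) - 5) = √(33 - 5) = √28 = 2*√7)
(3799 + b(-166, 183))/(-13277 + 36412) = (3799 + 2*√7)/(-13277 + 36412) = (3799 + 2*√7)/23135 = (3799 + 2*√7)*(1/23135) = 3799/23135 + 2*√7/23135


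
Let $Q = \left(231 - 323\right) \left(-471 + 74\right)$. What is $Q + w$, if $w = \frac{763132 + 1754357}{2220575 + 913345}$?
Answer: $\frac{38155270523}{1044640} \approx 36525.0$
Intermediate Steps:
$Q = 36524$ ($Q = \left(-92\right) \left(-397\right) = 36524$)
$w = \frac{839163}{1044640}$ ($w = \frac{2517489}{3133920} = 2517489 \cdot \frac{1}{3133920} = \frac{839163}{1044640} \approx 0.8033$)
$Q + w = 36524 + \frac{839163}{1044640} = \frac{38155270523}{1044640}$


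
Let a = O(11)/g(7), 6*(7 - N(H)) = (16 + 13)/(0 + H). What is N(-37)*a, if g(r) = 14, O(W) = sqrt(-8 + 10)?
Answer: 1583*sqrt(2)/3108 ≈ 0.72030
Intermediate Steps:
O(W) = sqrt(2)
N(H) = 7 - 29/(6*H) (N(H) = 7 - (16 + 13)/(6*(0 + H)) = 7 - 29/(6*H))
a = sqrt(2)/14 ≈ 0.10102
N(-37)*a = (7 - 29/6/(-37))*(sqrt(2)/14) = (7 - 29/6*(-1/37))*(sqrt(2)/14) = (7 + 29/222)*(sqrt(2)/14) = 1583*(sqrt(2)/14)/222 = 1583*sqrt(2)/3108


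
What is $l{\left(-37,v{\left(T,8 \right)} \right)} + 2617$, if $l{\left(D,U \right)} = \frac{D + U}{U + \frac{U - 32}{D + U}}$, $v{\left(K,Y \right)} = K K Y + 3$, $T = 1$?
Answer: $\frac{802743}{307} \approx 2614.8$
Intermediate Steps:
$v{\left(K,Y \right)} = 3 + Y K^{2}$ ($v{\left(K,Y \right)} = K^{2} Y + 3 = Y K^{2} + 3 = 3 + Y K^{2}$)
$l{\left(D,U \right)} = \frac{D + U}{U + \frac{-32 + U}{D + U}}$
$l{\left(-37,v{\left(T,8 \right)} \right)} + 2617 = \frac{\left(-37 + \left(3 + 8 \cdot 1^{2}\right)\right)^{2}}{-32 + \left(3 + 8 \cdot 1^{2}\right) + \left(3 + 8 \cdot 1^{2}\right)^{2} - 37 \left(3 + 8 \cdot 1^{2}\right)} + 2617 = \frac{\left(-37 + \left(3 + 8 \cdot 1\right)\right)^{2}}{-32 + \left(3 + 8 \cdot 1\right) + \left(3 + 8 \cdot 1\right)^{2} - 37 \left(3 + 8 \cdot 1\right)} + 2617 = \frac{\left(-37 + \left(3 + 8\right)\right)^{2}}{-32 + \left(3 + 8\right) + \left(3 + 8\right)^{2} - 37 \left(3 + 8\right)} + 2617 = \frac{\left(-37 + 11\right)^{2}}{-32 + 11 + 11^{2} - 407} + 2617 = \frac{\left(-26\right)^{2}}{-32 + 11 + 121 - 407} + 2617 = \frac{676}{-307} + 2617 = 676 \left(- \frac{1}{307}\right) + 2617 = - \frac{676}{307} + 2617 = \frac{802743}{307}$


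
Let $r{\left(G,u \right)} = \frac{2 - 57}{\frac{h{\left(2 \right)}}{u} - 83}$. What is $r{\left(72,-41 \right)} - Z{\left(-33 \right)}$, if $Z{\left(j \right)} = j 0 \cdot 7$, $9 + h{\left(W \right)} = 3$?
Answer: $\frac{2255}{3397} \approx 0.66382$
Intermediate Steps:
$h{\left(W \right)} = -6$ ($h{\left(W \right)} = -9 + 3 = -6$)
$Z{\left(j \right)} = 0$ ($Z{\left(j \right)} = 0 \cdot 7 = 0$)
$r{\left(G,u \right)} = - \frac{55}{-83 - \frac{6}{u}}$ ($r{\left(G,u \right)} = \frac{2 - 57}{- \frac{6}{u} - 83} = - \frac{55}{-83 - \frac{6}{u}}$)
$r{\left(72,-41 \right)} - Z{\left(-33 \right)} = 55 \left(-41\right) \frac{1}{6 + 83 \left(-41\right)} - 0 = 55 \left(-41\right) \frac{1}{6 - 3403} + 0 = 55 \left(-41\right) \frac{1}{-3397} + 0 = 55 \left(-41\right) \left(- \frac{1}{3397}\right) + 0 = \frac{2255}{3397} + 0 = \frac{2255}{3397}$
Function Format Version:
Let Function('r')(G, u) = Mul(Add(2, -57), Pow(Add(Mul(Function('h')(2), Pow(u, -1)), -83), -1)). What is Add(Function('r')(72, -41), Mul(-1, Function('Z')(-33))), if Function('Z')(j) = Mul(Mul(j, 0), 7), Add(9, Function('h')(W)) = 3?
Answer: Rational(2255, 3397) ≈ 0.66382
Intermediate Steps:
Function('h')(W) = -6 (Function('h')(W) = Add(-9, 3) = -6)
Function('Z')(j) = 0 (Function('Z')(j) = Mul(0, 7) = 0)
Function('r')(G, u) = Mul(-55, Pow(Add(-83, Mul(-6, Pow(u, -1))), -1)) (Function('r')(G, u) = Mul(Add(2, -57), Pow(Add(Mul(-6, Pow(u, -1)), -83), -1)) = Mul(-55, Pow(Add(-83, Mul(-6, Pow(u, -1))), -1)))
Add(Function('r')(72, -41), Mul(-1, Function('Z')(-33))) = Add(Mul(55, -41, Pow(Add(6, Mul(83, -41)), -1)), Mul(-1, 0)) = Add(Mul(55, -41, Pow(Add(6, -3403), -1)), 0) = Add(Mul(55, -41, Pow(-3397, -1)), 0) = Add(Mul(55, -41, Rational(-1, 3397)), 0) = Add(Rational(2255, 3397), 0) = Rational(2255, 3397)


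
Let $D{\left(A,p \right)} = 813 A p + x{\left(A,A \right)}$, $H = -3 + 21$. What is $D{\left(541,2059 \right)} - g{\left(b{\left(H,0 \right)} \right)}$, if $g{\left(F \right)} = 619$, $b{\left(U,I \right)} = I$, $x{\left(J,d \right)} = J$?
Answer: $905616069$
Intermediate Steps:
$H = 18$
$D{\left(A,p \right)} = A + 813 A p$ ($D{\left(A,p \right)} = 813 A p + A = A + 813 A p$)
$D{\left(541,2059 \right)} - g{\left(b{\left(H,0 \right)} \right)} = 541 \left(1 + 813 \cdot 2059\right) - 619 = 541 \left(1 + 1673967\right) - 619 = 541 \cdot 1673968 - 619 = 905616688 - 619 = 905616069$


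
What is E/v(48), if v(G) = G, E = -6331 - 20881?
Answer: -6803/12 ≈ -566.92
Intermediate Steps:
E = -27212
E/v(48) = -27212/48 = -27212*1/48 = -6803/12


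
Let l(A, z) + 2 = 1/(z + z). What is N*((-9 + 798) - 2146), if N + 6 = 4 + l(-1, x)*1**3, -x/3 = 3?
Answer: 99061/18 ≈ 5503.4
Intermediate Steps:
x = -9 (x = -3*3 = -9)
l(A, z) = -2 + 1/(2*z) (l(A, z) = -2 + 1/(z + z) = -2 + 1/(2*z))
N = -73/18 (N = -6 + (4 + (-2 + (1/2)/(-9))*1**3) = -6 + (4 + (-2 + (1/2)*(-1/9))*1) = -6 + (4 + (-2 - 1/18)*1) = -6 + (4 - 37/18*1) = -6 + (4 - 37/18) = -6 + 35/18 = -73/18 ≈ -4.0556)
N*((-9 + 798) - 2146) = -73*((-9 + 798) - 2146)/18 = -73*(789 - 2146)/18 = -73/18*(-1357) = 99061/18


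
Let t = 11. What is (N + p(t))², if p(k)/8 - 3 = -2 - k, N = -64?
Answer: 20736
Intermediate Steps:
p(k) = 8 - 8*k (p(k) = 24 + 8*(-2 - k) = 24 + (-16 - 8*k) = 8 - 8*k)
(N + p(t))² = (-64 + (8 - 8*11))² = (-64 + (8 - 88))² = (-64 - 80)² = (-144)² = 20736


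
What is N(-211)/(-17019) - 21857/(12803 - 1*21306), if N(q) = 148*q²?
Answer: -5059563731/13155687 ≈ -384.59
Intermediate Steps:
N(-211)/(-17019) - 21857/(12803 - 1*21306) = (148*(-211)²)/(-17019) - 21857/(12803 - 1*21306) = (148*44521)*(-1/17019) - 21857/(12803 - 21306) = 6589108*(-1/17019) - 21857/(-8503) = -6589108/17019 - 21857*(-1/8503) = -6589108/17019 + 1987/773 = -5059563731/13155687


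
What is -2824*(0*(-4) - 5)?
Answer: 14120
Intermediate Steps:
-2824*(0*(-4) - 5) = -2824*(0 - 5) = -2824*(-5) = 14120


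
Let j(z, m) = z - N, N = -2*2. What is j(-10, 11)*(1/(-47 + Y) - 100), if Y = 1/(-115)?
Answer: 540715/901 ≈ 600.13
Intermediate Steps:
N = -4
Y = -1/115 ≈ -0.0086956
j(z, m) = 4 + z (j(z, m) = z - 1*(-4) = z + 4 = 4 + z)
j(-10, 11)*(1/(-47 + Y) - 100) = (4 - 10)*(1/(-47 - 1/115) - 100) = -6*(1/(-5406/115) - 100) = -6*(-115/5406 - 100) = -6*(-540715/5406) = 540715/901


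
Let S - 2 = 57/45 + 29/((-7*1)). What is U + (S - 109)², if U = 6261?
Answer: 202129894/11025 ≈ 18334.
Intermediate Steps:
S = -92/105 (S = 2 + (57/45 + 29/((-7*1))) = 2 + (57*(1/45) + 29/(-7)) = 2 + (19/15 + 29*(-⅐)) = 2 + (19/15 - 29/7) = 2 - 302/105 = -92/105 ≈ -0.87619)
U + (S - 109)² = 6261 + (-92/105 - 109)² = 6261 + (-11537/105)² = 6261 + 133102369/11025 = 202129894/11025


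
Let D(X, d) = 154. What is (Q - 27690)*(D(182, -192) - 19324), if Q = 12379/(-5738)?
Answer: 1523033486415/2869 ≈ 5.3086e+8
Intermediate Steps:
Q = -12379/5738 (Q = 12379*(-1/5738) = -12379/5738 ≈ -2.1574)
(Q - 27690)*(D(182, -192) - 19324) = (-12379/5738 - 27690)*(154 - 19324) = -158897599/5738*(-19170) = 1523033486415/2869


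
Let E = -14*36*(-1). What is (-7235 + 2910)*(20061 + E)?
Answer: -88943625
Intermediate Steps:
E = 504 (E = -504*(-1) = 504)
(-7235 + 2910)*(20061 + E) = (-7235 + 2910)*(20061 + 504) = -4325*20565 = -88943625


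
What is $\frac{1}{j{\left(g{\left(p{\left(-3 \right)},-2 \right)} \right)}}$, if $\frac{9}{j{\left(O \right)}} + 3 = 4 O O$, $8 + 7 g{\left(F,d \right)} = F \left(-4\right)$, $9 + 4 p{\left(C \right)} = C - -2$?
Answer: $- \frac{131}{441} \approx -0.29705$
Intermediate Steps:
$p{\left(C \right)} = - \frac{7}{4} + \frac{C}{4}$ ($p{\left(C \right)} = - \frac{9}{4} + \frac{C - -2}{4} = - \frac{9}{4} + \frac{C + 2}{4} = - \frac{9}{4} + \frac{2 + C}{4} = - \frac{9}{4} + \left(\frac{1}{2} + \frac{C}{4}\right) = - \frac{7}{4} + \frac{C}{4}$)
$g{\left(F,d \right)} = - \frac{8}{7} - \frac{4 F}{7}$ ($g{\left(F,d \right)} = - \frac{8}{7} + \frac{F \left(-4\right)}{7} = - \frac{8}{7} + \frac{\left(-4\right) F}{7} = - \frac{8}{7} - \frac{4 F}{7}$)
$j{\left(O \right)} = \frac{9}{-3 + 4 O^{2}}$ ($j{\left(O \right)} = \frac{9}{-3 + 4 O O} = \frac{9}{-3 + 4 O^{2}}$)
$\frac{1}{j{\left(g{\left(p{\left(-3 \right)},-2 \right)} \right)}} = \frac{1}{9 \frac{1}{-3 + 4 \left(- \frac{8}{7} - \frac{4 \left(- \frac{7}{4} + \frac{1}{4} \left(-3\right)\right)}{7}\right)^{2}}} = \frac{1}{9 \frac{1}{-3 + 4 \left(- \frac{8}{7} - \frac{4 \left(- \frac{7}{4} - \frac{3}{4}\right)}{7}\right)^{2}}} = \frac{1}{9 \frac{1}{-3 + 4 \left(- \frac{8}{7} - - \frac{10}{7}\right)^{2}}} = \frac{1}{9 \frac{1}{-3 + 4 \left(- \frac{8}{7} + \frac{10}{7}\right)^{2}}} = \frac{1}{9 \frac{1}{-3 + 4 \left(\frac{2}{7}\right)^{2}}} = \frac{1}{9 \frac{1}{-3 + 4 \cdot \frac{4}{49}}} = \frac{1}{9 \frac{1}{-3 + \frac{16}{49}}} = \frac{1}{9 \frac{1}{- \frac{131}{49}}} = \frac{1}{9 \left(- \frac{49}{131}\right)} = \frac{1}{- \frac{441}{131}} = - \frac{131}{441}$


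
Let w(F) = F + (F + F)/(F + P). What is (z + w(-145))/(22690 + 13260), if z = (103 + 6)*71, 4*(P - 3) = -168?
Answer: 698793/3307400 ≈ 0.21128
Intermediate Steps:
P = -39 (P = 3 + (¼)*(-168) = 3 - 42 = -39)
w(F) = F + 2*F/(-39 + F) (w(F) = F + (F + F)/(F - 39) = F + (2*F)/(-39 + F) = F + 2*F/(-39 + F))
z = 7739 (z = 109*71 = 7739)
(z + w(-145))/(22690 + 13260) = (7739 - 145*(-37 - 145)/(-39 - 145))/(22690 + 13260) = (7739 - 145*(-182)/(-184))/35950 = (7739 - 145*(-1/184)*(-182))*(1/35950) = (7739 - 13195/92)*(1/35950) = (698793/92)*(1/35950) = 698793/3307400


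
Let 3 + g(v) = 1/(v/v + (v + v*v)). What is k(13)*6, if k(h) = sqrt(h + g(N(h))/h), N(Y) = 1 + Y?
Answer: 6*sqrt(96079061)/2743 ≈ 21.441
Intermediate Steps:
g(v) = -3 + 1/(1 + v + v**2) (g(v) = -3 + 1/(v/v + (v + v*v)) = -3 + 1/(1 + (v + v**2)) = -3 + 1/(1 + v + v**2))
k(h) = sqrt(h + (-5 - 3*h - 3*(1 + h)**2)/(h*(2 + h + (1 + h)**2))) (k(h) = sqrt(h + ((-2 - 3*(1 + h) - 3*(1 + h)**2)/(1 + (1 + h) + (1 + h)**2))/h) = sqrt(h + ((-2 + (-3 - 3*h) - 3*(1 + h)**2)/(2 + h + (1 + h)**2))/h) = sqrt(h + ((-5 - 3*h - 3*(1 + h)**2)/(2 + h + (1 + h)**2))/h) = sqrt(h + (-5 - 3*h - 3*(1 + h)**2)/(h*(2 + h + (1 + h)**2))))
k(13)*6 = sqrt((-8 + 13**4 - 9*13 + 3*13**3)/(13*(3 + 13**2 + 3*13)))*6 = sqrt((-8 + 28561 - 117 + 3*2197)/(13*(3 + 169 + 39)))*6 = sqrt((1/13)*(-8 + 28561 - 117 + 6591)/211)*6 = sqrt((1/13)*(1/211)*35027)*6 = sqrt(35027/2743)*6 = (sqrt(96079061)/2743)*6 = 6*sqrt(96079061)/2743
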